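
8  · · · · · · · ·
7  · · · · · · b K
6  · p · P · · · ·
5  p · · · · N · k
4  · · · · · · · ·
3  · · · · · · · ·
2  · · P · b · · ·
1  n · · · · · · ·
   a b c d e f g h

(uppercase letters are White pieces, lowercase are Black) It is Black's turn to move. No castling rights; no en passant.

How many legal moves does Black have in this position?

22

Black to move; king on h5.
In check: no.
Legal moves: Bh8, Bf8, Bh6, Bf6, Be5, Bd4, Bc3, Bb2, Kg5, Kg4, Ba6, Bb5, Bg4, Bc4, Bf3, Bd3, Bf1, Bd1, Nb3, Nxc2, b5, a4.
Count: 22.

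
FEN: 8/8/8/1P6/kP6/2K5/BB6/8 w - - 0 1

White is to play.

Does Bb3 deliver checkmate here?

no

After Bb3: black king on a4; in check: yes, from the white bishop on b3.
Black has 1 legal reply: Kxb5.
In check but a legal move exists → not checkmate.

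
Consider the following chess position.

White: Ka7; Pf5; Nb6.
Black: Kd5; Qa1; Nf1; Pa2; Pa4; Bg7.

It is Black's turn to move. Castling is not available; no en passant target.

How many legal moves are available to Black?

6

Black to move; king on d5.
In check: yes, from the white knight on b6.
Legal moves: Kd6, Kc6, Ke5, Kc5, Ke4, Kd4.
Count: 6.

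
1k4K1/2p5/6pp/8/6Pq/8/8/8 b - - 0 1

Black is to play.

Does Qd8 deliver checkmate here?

After Qd8: white king on g8; in check: yes, from the black queen on d8.
White has 3 legal replies: Kh7, Kg7, Kf7.
In check but a legal move exists → not checkmate.

no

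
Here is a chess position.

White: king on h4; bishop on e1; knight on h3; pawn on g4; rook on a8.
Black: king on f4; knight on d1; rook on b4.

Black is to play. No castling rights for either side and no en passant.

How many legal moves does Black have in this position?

Black to move; king on f4.
In check: yes, from the white knight on h3.
Legal moves: Ke5, Ke4, Kf3, Ke3.
Count: 4.

4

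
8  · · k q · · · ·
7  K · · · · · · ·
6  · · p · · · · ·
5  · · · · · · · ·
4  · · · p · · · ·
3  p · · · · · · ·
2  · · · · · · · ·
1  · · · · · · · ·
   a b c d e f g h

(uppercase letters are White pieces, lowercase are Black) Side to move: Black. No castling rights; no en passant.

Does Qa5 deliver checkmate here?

After Qa5: white king on a7; in check: yes, from the black queen on a5.
King squares — a6: attacked by Qa5; b6: attacked by Qa5; b7: attacked by Kc8; a8: attacked by Qa5; b8: attacked by Kc8.
White has no legal moves → checkmate.

yes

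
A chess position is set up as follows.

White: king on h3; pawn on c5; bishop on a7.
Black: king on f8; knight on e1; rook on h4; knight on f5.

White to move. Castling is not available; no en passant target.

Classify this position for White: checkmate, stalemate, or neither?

White to move; white king on h3.
In check: yes, from the black rook on h4.
King squares — g2: attacked by Ne1; h2: attacked by Rh4; g3: attacked by Nf5; g4: attacked by Rh4; h4: attacked by Nf5.
Legal moves for White: none.
In check with no legal moves → checkmate.

checkmate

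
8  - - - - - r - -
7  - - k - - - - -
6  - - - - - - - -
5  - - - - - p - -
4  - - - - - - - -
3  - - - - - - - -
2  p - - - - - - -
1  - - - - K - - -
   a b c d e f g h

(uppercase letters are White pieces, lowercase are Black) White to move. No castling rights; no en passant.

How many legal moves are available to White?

White to move; king on e1.
In check: no.
Legal moves: Kf2, Ke2, Kd2, Kf1, Kd1.
Count: 5.

5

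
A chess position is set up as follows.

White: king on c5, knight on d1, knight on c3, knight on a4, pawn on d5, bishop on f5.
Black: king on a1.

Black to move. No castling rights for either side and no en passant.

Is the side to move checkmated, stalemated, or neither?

stalemate

Black to move; black king on a1.
In check: no.
King squares — b1: attacked by Nc3; a2: attacked by Nc3; b2: attacked by Nd1.
Legal moves for Black: none.
Not in check and no legal moves → stalemate.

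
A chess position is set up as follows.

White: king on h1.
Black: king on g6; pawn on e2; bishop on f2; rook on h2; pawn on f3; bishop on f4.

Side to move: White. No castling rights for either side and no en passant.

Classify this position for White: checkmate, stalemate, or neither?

White to move; white king on h1.
In check: yes, from the black rook on h2.
King squares — g1: attacked by Bf2; g2: attacked by Rh2; h2: attacked by Bf4.
Legal moves for White: none.
In check with no legal moves → checkmate.

checkmate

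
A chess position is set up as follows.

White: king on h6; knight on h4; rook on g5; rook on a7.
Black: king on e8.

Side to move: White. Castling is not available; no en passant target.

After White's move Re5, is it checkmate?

no

After Re5: black king on e8; in check: yes, from the white rook on e5.
Black has 2 legal replies: Kf8, Kd8.
In check but a legal move exists → not checkmate.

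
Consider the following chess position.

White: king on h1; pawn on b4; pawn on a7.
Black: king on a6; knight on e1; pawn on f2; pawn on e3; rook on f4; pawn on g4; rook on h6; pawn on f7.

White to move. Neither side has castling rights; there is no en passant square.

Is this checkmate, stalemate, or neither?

White to move; white king on h1.
In check: yes, from the black rook on h6.
King squares — g1: attacked by Pf2; g2: attacked by Ne1; h2: attacked by Rh6.
Legal moves for White: none.
In check with no legal moves → checkmate.

checkmate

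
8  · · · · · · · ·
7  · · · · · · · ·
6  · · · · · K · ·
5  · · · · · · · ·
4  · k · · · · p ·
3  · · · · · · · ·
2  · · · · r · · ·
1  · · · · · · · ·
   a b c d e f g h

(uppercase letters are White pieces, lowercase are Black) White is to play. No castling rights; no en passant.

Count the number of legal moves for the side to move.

5

White to move; king on f6.
In check: no.
Legal moves: Kg7, Kf7, Kg6, Kg5, Kf5.
Count: 5.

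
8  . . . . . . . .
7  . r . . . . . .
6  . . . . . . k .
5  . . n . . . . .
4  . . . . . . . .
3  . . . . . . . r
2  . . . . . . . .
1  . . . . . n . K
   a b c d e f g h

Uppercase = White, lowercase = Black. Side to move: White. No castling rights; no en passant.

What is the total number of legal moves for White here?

White to move; king on h1.
In check: yes, from the black rook on h3.
Legal moves: Kg2, Kg1.
Count: 2.

2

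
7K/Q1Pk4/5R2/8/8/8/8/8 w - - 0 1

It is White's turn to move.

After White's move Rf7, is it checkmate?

After Rf7: black king on d7; in check: yes, from the white rook on f7.
Black has 5 legal replies: Ke8, Kc8, Ke6, Kd6, Kc6.
In check but a legal move exists → not checkmate.

no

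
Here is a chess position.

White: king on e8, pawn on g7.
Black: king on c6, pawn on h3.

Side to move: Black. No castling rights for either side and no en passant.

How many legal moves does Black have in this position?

8

Black to move; king on c6.
In check: no.
Legal moves: Kc7, Kb7, Kd6, Kb6, Kd5, Kc5, Kb5, h2.
Count: 8.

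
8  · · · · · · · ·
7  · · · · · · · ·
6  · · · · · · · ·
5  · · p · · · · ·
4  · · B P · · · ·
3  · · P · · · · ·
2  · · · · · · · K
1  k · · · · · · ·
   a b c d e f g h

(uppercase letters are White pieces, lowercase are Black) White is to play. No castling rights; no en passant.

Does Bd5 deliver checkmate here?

After Bd5: black king on a1; in check: no.
Black is not in check, so this cannot be checkmate.

no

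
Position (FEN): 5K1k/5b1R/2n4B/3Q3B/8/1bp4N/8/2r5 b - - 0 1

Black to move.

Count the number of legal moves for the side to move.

1

Black to move; king on h8.
In check: yes, from the white rook on h7.
Legal moves: Kxh7.
Count: 1.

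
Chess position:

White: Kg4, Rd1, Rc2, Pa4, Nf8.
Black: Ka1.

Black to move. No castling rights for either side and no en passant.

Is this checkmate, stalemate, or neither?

Black to move; black king on a1.
In check: yes, from the white rook on d1.
King squares — b1: attacked by Rd1; a2: attacked by Rc2; b2: attacked by Rc2.
Legal moves for Black: none.
In check with no legal moves → checkmate.

checkmate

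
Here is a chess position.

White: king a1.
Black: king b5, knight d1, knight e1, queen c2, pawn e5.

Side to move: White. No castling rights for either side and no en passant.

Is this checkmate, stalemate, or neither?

stalemate

White to move; white king on a1.
In check: no.
King squares — b1: attacked by Qc2; a2: attacked by Qc2; b2: attacked by Nd1.
Legal moves for White: none.
Not in check and no legal moves → stalemate.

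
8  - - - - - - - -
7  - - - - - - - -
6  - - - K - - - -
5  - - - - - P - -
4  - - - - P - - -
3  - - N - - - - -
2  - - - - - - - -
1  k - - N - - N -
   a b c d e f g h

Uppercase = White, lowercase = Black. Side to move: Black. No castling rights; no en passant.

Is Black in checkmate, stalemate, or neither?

Black to move; black king on a1.
In check: no.
King squares — b1: attacked by Nc3; a2: attacked by Nc3; b2: attacked by Nd1.
Legal moves for Black: none.
Not in check and no legal moves → stalemate.

stalemate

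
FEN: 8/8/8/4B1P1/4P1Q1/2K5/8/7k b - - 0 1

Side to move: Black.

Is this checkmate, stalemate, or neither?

Black to move; black king on h1.
In check: no.
King squares — g1: attacked by Qg4; g2: attacked by Qg4; h2: attacked by Be5.
Legal moves for Black: none.
Not in check and no legal moves → stalemate.

stalemate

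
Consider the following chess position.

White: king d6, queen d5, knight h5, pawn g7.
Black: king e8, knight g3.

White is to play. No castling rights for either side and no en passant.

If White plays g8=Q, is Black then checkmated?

yes

After g8=Q: black king on e8; in check: yes, from the white queen on g8.
King squares — d7: attacked by Kd6; e7: attacked by Kd6; f7: attacked by Qd5; d8: attacked by Qg8; f8: attacked by Qg8.
Black has no legal moves → checkmate.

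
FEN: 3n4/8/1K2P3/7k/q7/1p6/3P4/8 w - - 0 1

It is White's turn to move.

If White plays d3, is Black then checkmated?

no

After d3: black king on h5; in check: no.
Black is not in check, so this cannot be checkmate.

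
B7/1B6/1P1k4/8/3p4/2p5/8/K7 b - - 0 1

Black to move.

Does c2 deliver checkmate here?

no

After c2: white king on a1; in check: no.
White is not in check, so this cannot be checkmate.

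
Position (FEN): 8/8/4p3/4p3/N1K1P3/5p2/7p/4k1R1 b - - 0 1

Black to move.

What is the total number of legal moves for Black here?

Black to move; king on e1.
In check: yes, from the white rook on g1.
Legal moves: Kf2, Ke2, Kd2, hxg1=Q, hxg1=R, hxg1=B, hxg1=N.
Count: 7.

7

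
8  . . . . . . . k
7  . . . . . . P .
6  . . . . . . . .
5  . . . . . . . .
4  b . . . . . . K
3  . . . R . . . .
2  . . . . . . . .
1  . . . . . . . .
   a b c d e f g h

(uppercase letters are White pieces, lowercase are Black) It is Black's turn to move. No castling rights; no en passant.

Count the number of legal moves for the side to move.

Black to move; king on h8.
In check: yes, from the white pawn on g7.
Legal moves: Kg8, Kh7, Kxg7.
Count: 3.

3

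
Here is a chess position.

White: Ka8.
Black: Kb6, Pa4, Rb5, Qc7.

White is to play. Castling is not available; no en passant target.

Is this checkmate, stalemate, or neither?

stalemate

White to move; white king on a8.
In check: no.
King squares — a7: attacked by Kb6; b7: attacked by Kb6; b8: attacked by Qc7.
Legal moves for White: none.
Not in check and no legal moves → stalemate.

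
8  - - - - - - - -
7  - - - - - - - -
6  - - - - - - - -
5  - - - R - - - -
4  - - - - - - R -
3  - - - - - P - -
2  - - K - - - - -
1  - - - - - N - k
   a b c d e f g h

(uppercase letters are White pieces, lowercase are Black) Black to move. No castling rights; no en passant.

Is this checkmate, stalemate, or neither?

Black to move; black king on h1.
In check: no.
King squares — g1: attacked by Rg4; g2: attacked by Rg4; h2: attacked by Nf1.
Legal moves for Black: none.
Not in check and no legal moves → stalemate.

stalemate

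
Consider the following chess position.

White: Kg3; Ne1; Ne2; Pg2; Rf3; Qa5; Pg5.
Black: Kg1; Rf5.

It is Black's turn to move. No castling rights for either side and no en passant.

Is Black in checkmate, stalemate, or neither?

neither

Black to move; black king on g1.
In check: yes, from the white knight on e2.
Legal moves for Black: Kh1.
Black is in check but has 1 legal move → neither.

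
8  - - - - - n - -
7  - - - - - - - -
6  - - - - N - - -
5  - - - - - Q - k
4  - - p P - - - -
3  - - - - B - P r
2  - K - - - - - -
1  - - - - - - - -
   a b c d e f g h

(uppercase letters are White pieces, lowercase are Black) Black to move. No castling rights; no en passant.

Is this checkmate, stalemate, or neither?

checkmate

Black to move; black king on h5.
In check: yes, from the white queen on f5.
King squares — g4: attacked by Qf5; h4: attacked by Pg3; g5: attacked by Be3; g6: attacked by Qf5; h6: attacked by Be3.
Legal moves for Black: none.
In check with no legal moves → checkmate.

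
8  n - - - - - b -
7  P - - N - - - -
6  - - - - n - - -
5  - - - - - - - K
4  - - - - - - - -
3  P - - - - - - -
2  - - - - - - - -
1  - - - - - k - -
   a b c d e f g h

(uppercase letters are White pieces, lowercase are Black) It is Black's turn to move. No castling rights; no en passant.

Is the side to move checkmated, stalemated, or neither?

neither

Black to move; black king on f1.
In check: no.
Legal moves for Black: Bh7, Bf7+, Nac7, Nb6, Nf8, Nd8, Ng7+, Nec7, Ng5, Nc5, Nf4+, Nd4, Kg2, Kf2, Ke2, Kg1, Ke1.
Black has 17 legal moves and is not in check → neither.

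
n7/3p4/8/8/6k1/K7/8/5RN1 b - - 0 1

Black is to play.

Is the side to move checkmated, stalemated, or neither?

neither

Black to move; black king on g4.
In check: no.
Legal moves for Black: Nc7, Nb6, Kh5, Kg5, Kh4, Kg3, d6, d5.
Black has 8 legal moves and is not in check → neither.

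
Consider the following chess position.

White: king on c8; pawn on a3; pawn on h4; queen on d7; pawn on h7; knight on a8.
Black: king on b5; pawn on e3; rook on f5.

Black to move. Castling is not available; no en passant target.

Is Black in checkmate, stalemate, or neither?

neither

Black to move; black king on b5.
In check: yes, from the white queen on d7.
King squares — a4: attacked by Qd7; b4: attacked by Pa3; c4: available; a5: available; c5: available; a6: available; b6: attacked by Na8; c6: attacked by Qd7.
Legal moves for Black: Ka6, Kc5, Ka5, Kc4.
Black is in check but has 4 legal moves → neither.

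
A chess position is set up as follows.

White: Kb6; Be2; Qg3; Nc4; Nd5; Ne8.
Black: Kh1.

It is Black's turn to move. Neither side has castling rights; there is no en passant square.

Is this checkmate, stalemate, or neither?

stalemate

Black to move; black king on h1.
In check: no.
King squares — g1: attacked by Qg3; g2: attacked by Qg3; h2: attacked by Qg3.
Legal moves for Black: none.
Not in check and no legal moves → stalemate.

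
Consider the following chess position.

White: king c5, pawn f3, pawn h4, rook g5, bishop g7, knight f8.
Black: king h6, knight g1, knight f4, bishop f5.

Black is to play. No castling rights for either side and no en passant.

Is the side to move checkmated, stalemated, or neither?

Black to move; black king on h6.
In check: yes, from the white bishop on g7.
King squares — g5: attacked by Ph4; h5: attacked by Rg5; g6: attacked by Rg5; g7: attacked by Rg5; h7: attacked by Nf8.
Legal moves for Black: none.
In check with no legal moves → checkmate.

checkmate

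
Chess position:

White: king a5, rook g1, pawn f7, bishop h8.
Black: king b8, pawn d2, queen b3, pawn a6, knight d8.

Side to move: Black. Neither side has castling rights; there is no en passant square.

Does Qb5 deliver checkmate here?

yes

After Qb5: white king on a5; in check: yes, from the black queen on b5.
King squares — a4: attacked by Qb5; b4: attacked by Qb5; b5: attacked by Pa6; a6: attacked by Qb5; b6: attacked by Qb5.
White has no legal moves → checkmate.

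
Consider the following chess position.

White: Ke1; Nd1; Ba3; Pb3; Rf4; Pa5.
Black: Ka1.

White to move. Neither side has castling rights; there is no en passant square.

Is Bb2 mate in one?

no

After Bb2: black king on a1; in check: yes, from the white bishop on b2.
Black has 2 legal replies: Ka2, Kb1.
In check but a legal move exists → not checkmate.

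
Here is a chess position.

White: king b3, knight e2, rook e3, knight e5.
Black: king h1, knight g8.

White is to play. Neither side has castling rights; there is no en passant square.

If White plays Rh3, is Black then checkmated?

After Rh3: black king on h1; in check: yes, from the white rook on h3.
Black has 1 legal reply: Kg2.
In check but a legal move exists → not checkmate.

no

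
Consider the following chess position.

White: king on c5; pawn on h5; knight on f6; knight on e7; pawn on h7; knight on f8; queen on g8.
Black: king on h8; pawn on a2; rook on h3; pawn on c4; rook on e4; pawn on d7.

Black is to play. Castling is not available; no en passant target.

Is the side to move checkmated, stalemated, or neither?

checkmate

Black to move; black king on h8.
In check: yes, from the white queen on g8.
King squares — g7: attacked by Qg8; h7: attacked by Nf6; g8: attacked by Nf6.
Legal moves for Black: none.
In check with no legal moves → checkmate.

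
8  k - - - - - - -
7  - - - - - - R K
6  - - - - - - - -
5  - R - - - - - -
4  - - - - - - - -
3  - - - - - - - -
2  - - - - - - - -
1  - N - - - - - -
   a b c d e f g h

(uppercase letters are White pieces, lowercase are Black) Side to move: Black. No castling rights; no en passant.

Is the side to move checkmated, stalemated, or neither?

Black to move; black king on a8.
In check: no.
King squares — a7: attacked by Rg7; b7: attacked by Rb5; b8: attacked by Rb5.
Legal moves for Black: none.
Not in check and no legal moves → stalemate.

stalemate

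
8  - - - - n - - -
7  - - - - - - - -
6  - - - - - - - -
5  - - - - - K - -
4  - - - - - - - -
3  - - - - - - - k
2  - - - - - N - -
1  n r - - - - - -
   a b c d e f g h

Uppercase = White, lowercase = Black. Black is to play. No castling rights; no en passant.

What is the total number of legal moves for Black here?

4

Black to move; king on h3.
In check: yes, from the white knight on f2.
Legal moves: Kh4, Kg3, Kh2, Kg2.
Count: 4.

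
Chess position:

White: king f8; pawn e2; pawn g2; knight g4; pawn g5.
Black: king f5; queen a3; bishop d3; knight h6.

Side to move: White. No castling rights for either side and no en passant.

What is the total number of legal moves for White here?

2

White to move; king on f8.
In check: yes, from the black queen on a3.
Legal moves: Ke8, Kg7.
Count: 2.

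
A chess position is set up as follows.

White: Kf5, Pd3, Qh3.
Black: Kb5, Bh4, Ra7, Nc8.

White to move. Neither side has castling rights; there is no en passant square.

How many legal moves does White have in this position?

16

White to move; king on f5.
In check: no.
Legal moves: Kg6, Ke6, Ke5, Kg4, Kf4, Ke4, Qxh4, Qg4, Qg3, Qf3, Qe3, Qh2, Qg2, Qh1, Qf1, d4.
Count: 16.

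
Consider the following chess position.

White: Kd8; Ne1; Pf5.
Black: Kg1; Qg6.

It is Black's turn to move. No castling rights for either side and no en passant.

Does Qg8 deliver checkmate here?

After Qg8: white king on d8; in check: yes, from the black queen on g8.
White has 3 legal replies: Ke7, Kd7, Kc7.
In check but a legal move exists → not checkmate.

no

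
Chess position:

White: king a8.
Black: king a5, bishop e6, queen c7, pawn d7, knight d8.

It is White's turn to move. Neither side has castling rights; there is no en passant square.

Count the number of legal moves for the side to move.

White to move; king on a8.
In check: no.
Legal moves: none.
Count: 0.

0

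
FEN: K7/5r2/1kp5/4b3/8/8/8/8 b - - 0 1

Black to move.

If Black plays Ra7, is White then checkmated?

After Ra7: white king on a8; in check: yes, from the black rook on a7.
King squares — a7: attacked by Kb6; b7: attacked by Kb6; b8: attacked by Be5.
White has no legal moves → checkmate.

yes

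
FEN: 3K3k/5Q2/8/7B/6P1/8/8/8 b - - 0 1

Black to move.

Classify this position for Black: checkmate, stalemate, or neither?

Black to move; black king on h8.
In check: no.
King squares — g7: attacked by Qf7; h7: attacked by Qf7; g8: attacked by Qf7.
Legal moves for Black: none.
Not in check and no legal moves → stalemate.

stalemate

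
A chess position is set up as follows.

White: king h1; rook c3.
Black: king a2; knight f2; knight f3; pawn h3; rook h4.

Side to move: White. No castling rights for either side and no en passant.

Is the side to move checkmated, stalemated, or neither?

White to move; white king on h1.
In check: yes, from the black knight on f2.
King squares — g1: attacked by Nf3; g2: attacked by Ph3; h2: attacked by Nf3.
Legal moves for White: none.
In check with no legal moves → checkmate.

checkmate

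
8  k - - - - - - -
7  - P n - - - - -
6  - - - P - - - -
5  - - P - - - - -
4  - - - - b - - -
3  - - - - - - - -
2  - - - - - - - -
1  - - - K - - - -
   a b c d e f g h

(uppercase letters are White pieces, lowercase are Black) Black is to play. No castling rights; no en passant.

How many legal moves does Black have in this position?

Black to move; king on a8.
In check: yes, from the white pawn on b7.
Legal moves: Kb8, Kxb7, Ka7, Bxb7.
Count: 4.

4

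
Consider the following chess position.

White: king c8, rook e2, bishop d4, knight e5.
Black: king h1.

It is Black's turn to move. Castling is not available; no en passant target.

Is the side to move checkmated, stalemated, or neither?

stalemate

Black to move; black king on h1.
In check: no.
King squares — g1: attacked by Bd4; g2: attacked by Re2; h2: attacked by Re2.
Legal moves for Black: none.
Not in check and no legal moves → stalemate.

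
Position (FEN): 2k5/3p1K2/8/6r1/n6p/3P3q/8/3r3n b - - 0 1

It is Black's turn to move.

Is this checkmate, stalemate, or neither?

Black to move; black king on c8.
In check: no.
Legal moves for Black include: Kd8, Kb8, Kc7, Kb7, Rg8, Rg7+, Rg6, Rh5, Rf5+, Re5, Rd5, Rc5, Rb5, Ra5, Rg4, Rg3, Rg2, Rgg1, ... (list truncated; more exist).
Black has legal moves and is not in check → neither.

neither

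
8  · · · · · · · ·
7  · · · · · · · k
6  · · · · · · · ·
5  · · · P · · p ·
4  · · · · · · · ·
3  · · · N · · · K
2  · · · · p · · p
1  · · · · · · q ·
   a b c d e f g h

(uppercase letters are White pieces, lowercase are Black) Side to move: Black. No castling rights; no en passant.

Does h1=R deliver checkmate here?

yes

After h1=R: white king on h3; in check: yes, from the black rook on h1.
King squares — g2: attacked by Qg1; h2: attacked by Qg1; g3: attacked by Qg1; g4: attacked by Qg1; h4: attacked by Rh1.
White has no legal moves → checkmate.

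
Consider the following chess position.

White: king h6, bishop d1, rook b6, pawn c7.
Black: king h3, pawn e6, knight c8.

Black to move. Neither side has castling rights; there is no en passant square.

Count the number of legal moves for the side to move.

Black to move; king on h3.
In check: no.
Legal moves: Ne7, Na7, Nd6, Nxb6, Kh4, Kg3, Kh2, Kg2, e5.
Count: 9.

9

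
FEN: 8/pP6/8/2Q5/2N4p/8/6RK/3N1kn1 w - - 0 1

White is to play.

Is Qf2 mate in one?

After Qf2: black king on f1; in check: yes, from the white queen on f2.
King squares — e1: attacked by Qf2; g1: own knight; e2: attacked by Qf2; f2: attacked by Nd1; g2: attacked by Qf2.
Black has no legal moves → checkmate.

yes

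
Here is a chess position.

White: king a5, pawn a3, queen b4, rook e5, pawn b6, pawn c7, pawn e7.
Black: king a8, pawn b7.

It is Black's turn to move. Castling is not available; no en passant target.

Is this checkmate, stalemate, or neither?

Black to move; black king on a8.
In check: no.
King squares — a7: attacked by Pb6; b7: own pawn; b8: attacked by Pc7.
Legal moves for Black: none.
Not in check and no legal moves → stalemate.

stalemate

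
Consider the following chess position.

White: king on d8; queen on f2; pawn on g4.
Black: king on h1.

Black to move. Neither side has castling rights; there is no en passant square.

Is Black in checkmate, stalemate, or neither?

stalemate

Black to move; black king on h1.
In check: no.
King squares — g1: attacked by Qf2; g2: attacked by Qf2; h2: attacked by Qf2.
Legal moves for Black: none.
Not in check and no legal moves → stalemate.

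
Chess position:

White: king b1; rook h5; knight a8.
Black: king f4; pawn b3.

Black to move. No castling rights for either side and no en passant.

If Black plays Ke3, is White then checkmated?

no

After Ke3: white king on b1; in check: no.
White is not in check, so this cannot be checkmate.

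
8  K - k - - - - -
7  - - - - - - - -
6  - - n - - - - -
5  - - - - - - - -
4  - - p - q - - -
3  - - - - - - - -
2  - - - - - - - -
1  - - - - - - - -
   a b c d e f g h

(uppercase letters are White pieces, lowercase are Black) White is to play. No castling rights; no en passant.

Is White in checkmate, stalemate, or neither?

White to move; white king on a8.
In check: no.
King squares — a7: attacked by Nc6; b7: attacked by Kc8; b8: attacked by Nc6.
Legal moves for White: none.
Not in check and no legal moves → stalemate.

stalemate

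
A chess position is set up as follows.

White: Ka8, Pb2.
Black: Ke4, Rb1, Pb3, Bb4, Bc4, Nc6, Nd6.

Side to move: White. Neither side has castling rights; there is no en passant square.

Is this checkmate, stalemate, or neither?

White to move; white king on a8.
In check: no.
King squares — a7: attacked by Nc6; b7: attacked by Nd6; b8: attacked by Nc6.
Legal moves for White: none.
Not in check and no legal moves → stalemate.

stalemate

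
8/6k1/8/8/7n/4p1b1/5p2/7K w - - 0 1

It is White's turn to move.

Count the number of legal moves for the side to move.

White to move; king on h1.
In check: no.
Legal moves: none.
Count: 0.

0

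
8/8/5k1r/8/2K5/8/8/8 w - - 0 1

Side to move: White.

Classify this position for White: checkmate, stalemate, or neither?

neither

White to move; white king on c4.
In check: no.
Legal moves for White: Kd5, Kc5, Kb5, Kd4, Kb4, Kd3, Kc3, Kb3.
White has 8 legal moves and is not in check → neither.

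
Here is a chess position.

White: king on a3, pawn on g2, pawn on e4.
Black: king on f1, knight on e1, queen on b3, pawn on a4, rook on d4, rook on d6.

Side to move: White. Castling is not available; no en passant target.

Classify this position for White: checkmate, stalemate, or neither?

White to move; white king on a3.
In check: yes, from the black queen on b3.
King squares — a2: attacked by Qb3; b2: attacked by Qb3; b3: attacked by Pa4; a4: attacked by Qb3; b4: attacked by Qb3.
Legal moves for White: none.
In check with no legal moves → checkmate.

checkmate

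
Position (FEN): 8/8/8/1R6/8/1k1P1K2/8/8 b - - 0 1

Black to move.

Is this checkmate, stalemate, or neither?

Black to move; black king on b3.
In check: yes, from the white rook on b5.
Legal moves for Black: Ka4, Kc3, Ka3, Kc2, Ka2.
Black is in check but has 5 legal moves → neither.

neither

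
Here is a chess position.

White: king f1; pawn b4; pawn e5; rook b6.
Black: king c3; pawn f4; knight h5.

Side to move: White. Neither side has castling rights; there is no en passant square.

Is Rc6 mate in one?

no

After Rc6: black king on c3; in check: yes, from the white rook on c6.
Black has 6 legal replies: Kd4, Kxb4, Kd3, Kb3, Kd2, Kb2.
In check but a legal move exists → not checkmate.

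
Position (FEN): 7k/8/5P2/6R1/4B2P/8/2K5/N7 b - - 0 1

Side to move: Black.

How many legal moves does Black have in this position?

Black to move; king on h8.
In check: no.
Legal moves: none.
Count: 0.

0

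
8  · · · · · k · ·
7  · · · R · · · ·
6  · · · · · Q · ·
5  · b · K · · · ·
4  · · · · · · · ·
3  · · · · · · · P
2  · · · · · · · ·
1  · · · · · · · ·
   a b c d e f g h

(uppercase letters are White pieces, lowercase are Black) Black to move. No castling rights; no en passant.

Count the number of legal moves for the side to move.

Black to move; king on f8.
In check: yes, from the white queen on f6.
Legal moves: Kg8, Ke8.
Count: 2.

2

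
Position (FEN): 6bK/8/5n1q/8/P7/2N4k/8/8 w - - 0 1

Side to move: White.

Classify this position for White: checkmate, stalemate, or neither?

checkmate

White to move; white king on h8.
In check: yes, from the black queen on h6.
King squares — g7: attacked by Qh6; h7: attacked by Nf6; g8: attacked by Nf6.
Legal moves for White: none.
In check with no legal moves → checkmate.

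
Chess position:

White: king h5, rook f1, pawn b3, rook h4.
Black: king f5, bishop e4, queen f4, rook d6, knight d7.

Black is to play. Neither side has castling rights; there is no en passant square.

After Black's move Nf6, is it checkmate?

After Nf6: white king on h5; in check: yes, from the black knight on f6.
King squares — g4: attacked by Qf4; h4: own rook; g5: attacked by Qf4; g6: attacked by Kf5; h6: attacked by Qf4.
White has no legal moves → checkmate.

yes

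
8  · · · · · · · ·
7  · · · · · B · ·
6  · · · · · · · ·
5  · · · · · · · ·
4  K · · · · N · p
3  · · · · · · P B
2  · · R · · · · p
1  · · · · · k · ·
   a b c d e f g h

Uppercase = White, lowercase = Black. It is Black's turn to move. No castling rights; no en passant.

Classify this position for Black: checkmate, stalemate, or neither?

Black to move; black king on f1.
In check: yes, from the white bishop on h3.
Legal moves for Black: Kg1, Ke1.
Black is in check but has 2 legal moves → neither.

neither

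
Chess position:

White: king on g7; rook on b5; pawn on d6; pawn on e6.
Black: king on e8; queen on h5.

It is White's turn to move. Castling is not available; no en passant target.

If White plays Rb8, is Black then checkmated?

After Rb8: black king on e8; in check: yes, from the white rook on b8.
King squares — d7: attacked by Pe6; e7: attacked by Pd6; f7: attacked by Pe6; d8: attacked by Rb8; f8: attacked by Kg7.
Black has no legal moves → checkmate.

yes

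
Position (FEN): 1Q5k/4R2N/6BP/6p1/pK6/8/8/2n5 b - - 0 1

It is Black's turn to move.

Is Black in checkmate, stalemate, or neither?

Black to move; black king on h8.
In check: yes, from the white queen on b8.
King squares — g7: attacked by Ph6; h7: attacked by Bg6; g8: attacked by Qb8.
Legal moves for Black: none.
In check with no legal moves → checkmate.

checkmate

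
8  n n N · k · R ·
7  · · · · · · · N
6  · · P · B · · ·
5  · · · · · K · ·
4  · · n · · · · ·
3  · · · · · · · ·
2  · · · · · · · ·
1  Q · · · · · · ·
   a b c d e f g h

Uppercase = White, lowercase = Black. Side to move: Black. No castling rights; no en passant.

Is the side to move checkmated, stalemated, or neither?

checkmate

Black to move; black king on e8.
In check: yes, from the white rook on g8.
King squares — d7: attacked by Pc6; e7: attacked by Nc8; f7: attacked by Be6; d8: attacked by Rg8; f8: attacked by Nh7.
Legal moves for Black: none.
In check with no legal moves → checkmate.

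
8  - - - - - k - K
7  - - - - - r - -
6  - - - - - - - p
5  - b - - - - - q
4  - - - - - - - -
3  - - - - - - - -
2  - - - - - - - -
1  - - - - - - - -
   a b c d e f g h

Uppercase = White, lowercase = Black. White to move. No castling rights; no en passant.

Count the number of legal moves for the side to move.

0

White to move; king on h8.
In check: no.
Legal moves: none.
Count: 0.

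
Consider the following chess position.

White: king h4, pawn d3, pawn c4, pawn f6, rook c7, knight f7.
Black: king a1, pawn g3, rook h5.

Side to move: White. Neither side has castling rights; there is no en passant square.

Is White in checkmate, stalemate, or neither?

White to move; white king on h4.
In check: yes, from the black rook on h5.
King squares — g3: available; h3: attacked by Rh5; g4: available; g5: attacked by Rh5; h5: available.
Legal moves for White: Kxh5, Kg4, Kxg3.
White is in check but has 3 legal moves → neither.

neither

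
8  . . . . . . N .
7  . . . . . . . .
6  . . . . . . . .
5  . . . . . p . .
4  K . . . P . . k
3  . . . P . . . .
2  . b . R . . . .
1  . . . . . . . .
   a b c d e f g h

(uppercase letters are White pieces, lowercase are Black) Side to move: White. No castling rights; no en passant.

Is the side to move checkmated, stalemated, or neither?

White to move; white king on a4.
In check: no.
Legal moves for White: Ne7, Nh6, Nf6, Kb5, Ka5, Kb4, Kb3, Rh2+, Rg2, Rf2, Re2, Rc2, Rxb2, Rd1, exf5, e5, d4.
White has 17 legal moves and is not in check → neither.

neither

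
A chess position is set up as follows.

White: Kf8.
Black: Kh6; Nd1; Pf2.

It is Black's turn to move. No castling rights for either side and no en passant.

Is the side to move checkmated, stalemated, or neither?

neither

Black to move; black king on h6.
In check: no.
Legal moves for Black: Kh7, Kg6, Kh5, Kg5, Ne3, Nc3, Nb2, f1=Q+, f1=R+, f1=B, f1=N.
Black has 11 legal moves and is not in check → neither.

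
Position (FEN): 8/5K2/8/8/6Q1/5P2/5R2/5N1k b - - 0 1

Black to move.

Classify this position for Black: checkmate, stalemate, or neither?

stalemate

Black to move; black king on h1.
In check: no.
King squares — g1: attacked by Qg4; g2: attacked by Rf2; h2: attacked by Nf1.
Legal moves for Black: none.
Not in check and no legal moves → stalemate.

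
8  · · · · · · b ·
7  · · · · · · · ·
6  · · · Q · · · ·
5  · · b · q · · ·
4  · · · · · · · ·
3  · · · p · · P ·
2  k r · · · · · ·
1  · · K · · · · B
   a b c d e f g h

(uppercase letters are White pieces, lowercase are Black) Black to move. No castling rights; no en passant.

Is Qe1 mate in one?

After Qe1: white king on c1; in check: yes, from the black queen on e1.
King squares — b1: attacked by Qe1; d1: attacked by Qe1; b2: attacked by Ka2; c2: attacked by Rb2; d2: attacked by Qe1.
White has no legal moves → checkmate.

yes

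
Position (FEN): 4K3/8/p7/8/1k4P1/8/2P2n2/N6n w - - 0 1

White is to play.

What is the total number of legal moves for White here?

White to move; king on e8.
In check: no.
Legal moves: Kf8, Kd8, Kf7, Ke7, Kd7, Nb3, g5, c3+, c4.
Count: 9.

9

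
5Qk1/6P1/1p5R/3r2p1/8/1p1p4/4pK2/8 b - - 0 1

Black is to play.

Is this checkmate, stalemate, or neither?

checkmate

Black to move; black king on g8.
In check: yes, from the white queen on f8.
King squares — f7: attacked by Qf8; g7: attacked by Qf8; h7: attacked by Rh6; f8: attacked by Pg7; h8: attacked by Rh6.
Legal moves for Black: none.
In check with no legal moves → checkmate.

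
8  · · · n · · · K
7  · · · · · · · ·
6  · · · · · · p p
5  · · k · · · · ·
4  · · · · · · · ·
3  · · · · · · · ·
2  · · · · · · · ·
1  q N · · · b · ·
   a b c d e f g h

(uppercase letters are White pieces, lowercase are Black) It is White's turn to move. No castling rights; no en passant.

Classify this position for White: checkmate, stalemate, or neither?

White to move; white king on h8.
In check: yes, from the black queen on a1.
Legal moves for White: Kg8, Kh7, Nc3.
White is in check but has 3 legal moves → neither.

neither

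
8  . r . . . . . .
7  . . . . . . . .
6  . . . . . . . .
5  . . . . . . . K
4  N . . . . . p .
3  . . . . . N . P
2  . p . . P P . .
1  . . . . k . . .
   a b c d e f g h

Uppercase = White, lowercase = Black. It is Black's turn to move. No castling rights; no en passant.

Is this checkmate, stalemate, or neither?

Black to move; black king on e1.
In check: yes, from the white knight on f3.
King squares — d1: available; f1: available; d2: attacked by Nf3; e2: available; f2: available.
Legal moves for Black: Kxf2, Kxe2, Kf1, Kd1, gxf3.
Black is in check but has 5 legal moves → neither.

neither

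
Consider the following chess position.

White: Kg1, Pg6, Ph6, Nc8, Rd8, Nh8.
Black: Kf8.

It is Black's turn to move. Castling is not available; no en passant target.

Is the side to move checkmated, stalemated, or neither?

checkmate

Black to move; black king on f8.
In check: yes, from the white rook on d8.
King squares — e7: attacked by Nc8; f7: attacked by Pg6; g7: attacked by Ph6; e8: attacked by Rd8; g8: attacked by Rd8.
Legal moves for Black: none.
In check with no legal moves → checkmate.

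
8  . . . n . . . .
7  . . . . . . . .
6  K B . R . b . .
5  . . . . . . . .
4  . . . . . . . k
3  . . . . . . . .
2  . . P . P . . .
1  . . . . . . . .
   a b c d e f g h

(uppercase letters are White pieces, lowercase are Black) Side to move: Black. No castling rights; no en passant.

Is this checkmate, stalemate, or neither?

Black to move; black king on h4.
In check: no.
Legal moves for Black: Nf7, Nb7, Ne6, Nc6, Bh8, Bg7, Be7, Bg5, Be5, Bd4, Bc3, Bb2, Ba1, Kh5, Kg5, Kg4, Kh3, Kg3.
Black has 18 legal moves and is not in check → neither.

neither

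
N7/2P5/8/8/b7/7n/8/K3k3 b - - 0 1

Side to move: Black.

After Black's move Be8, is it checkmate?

no

After Be8: white king on a1; in check: no.
White is not in check, so this cannot be checkmate.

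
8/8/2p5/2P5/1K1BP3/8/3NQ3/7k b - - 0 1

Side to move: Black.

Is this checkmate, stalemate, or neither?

Black to move; black king on h1.
In check: no.
King squares — g1: attacked by Bd4; g2: attacked by Qe2; h2: attacked by Qe2.
Legal moves for Black: none.
Not in check and no legal moves → stalemate.

stalemate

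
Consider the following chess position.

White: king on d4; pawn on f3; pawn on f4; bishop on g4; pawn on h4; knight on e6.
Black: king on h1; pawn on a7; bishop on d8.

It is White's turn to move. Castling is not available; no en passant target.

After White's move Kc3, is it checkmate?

After Kc3: black king on h1; in check: no.
Black is not in check, so this cannot be checkmate.

no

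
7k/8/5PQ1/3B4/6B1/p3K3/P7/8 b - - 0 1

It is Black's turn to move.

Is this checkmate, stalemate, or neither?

stalemate

Black to move; black king on h8.
In check: no.
King squares — g7: attacked by Pf6; h7: attacked by Qg6; g8: attacked by Bd5.
Legal moves for Black: none.
Not in check and no legal moves → stalemate.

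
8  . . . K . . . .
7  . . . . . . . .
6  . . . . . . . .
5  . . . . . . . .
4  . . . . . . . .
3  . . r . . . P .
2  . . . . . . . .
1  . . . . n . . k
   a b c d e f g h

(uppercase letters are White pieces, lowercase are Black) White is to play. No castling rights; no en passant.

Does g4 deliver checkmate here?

After g4: black king on h1; in check: no.
Black is not in check, so this cannot be checkmate.

no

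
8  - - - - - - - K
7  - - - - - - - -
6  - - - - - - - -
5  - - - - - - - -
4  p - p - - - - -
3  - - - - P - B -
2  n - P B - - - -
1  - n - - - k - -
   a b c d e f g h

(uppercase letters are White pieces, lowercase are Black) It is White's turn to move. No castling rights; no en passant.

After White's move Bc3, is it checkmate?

After Bc3: black king on f1; in check: no.
Black is not in check, so this cannot be checkmate.

no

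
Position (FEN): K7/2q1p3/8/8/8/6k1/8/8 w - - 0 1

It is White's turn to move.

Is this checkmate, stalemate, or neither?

White to move; white king on a8.
In check: no.
King squares — a7: attacked by Qc7; b7: attacked by Qc7; b8: attacked by Qc7.
Legal moves for White: none.
Not in check and no legal moves → stalemate.

stalemate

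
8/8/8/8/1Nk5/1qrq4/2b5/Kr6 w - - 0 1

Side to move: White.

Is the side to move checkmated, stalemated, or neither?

checkmate

White to move; white king on a1.
In check: yes, from the black rook on b1.
King squares — b1: attacked by Bc2; a2: attacked by Qb3; b2: attacked by Rb1.
Legal moves for White: none.
In check with no legal moves → checkmate.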